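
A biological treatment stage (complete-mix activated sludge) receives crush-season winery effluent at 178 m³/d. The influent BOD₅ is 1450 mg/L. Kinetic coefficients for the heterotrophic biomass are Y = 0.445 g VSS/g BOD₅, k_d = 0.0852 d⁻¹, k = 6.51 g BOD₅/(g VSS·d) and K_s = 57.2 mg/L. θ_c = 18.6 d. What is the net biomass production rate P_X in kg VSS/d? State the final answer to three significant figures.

For a completely mixed reactor with recycle the Lawrence–McCarty relation gives S = K_s·(1 + k_d·θ_c) / [θ_c·(Y·k − k_d) − 1] = 57.2 × (1 + 0.0852 × 18.6) / [18.6 × (0.445 × 6.51 − 0.0852) − 1] = 147.8 / 51.30 = 2.882 mg/L.
Observed yield with endogenous decay: Y_obs = Y / (1 + k_d·θ_c) = 0.445 / (1 + 0.0852 × 18.6) = 0.445 / 2.585 = 0.1722 g VSS/g BOD₅.
Q·(S₀ − S) = 178 × (1450 − 2.88) × 10⁻³ = 257.6 kg/d removed.
So the net sludge growth is P_X = 0.1722 × 257.6 = 44.35 kg VSS/d.

P_X ≈ 44.3 kg VSS/d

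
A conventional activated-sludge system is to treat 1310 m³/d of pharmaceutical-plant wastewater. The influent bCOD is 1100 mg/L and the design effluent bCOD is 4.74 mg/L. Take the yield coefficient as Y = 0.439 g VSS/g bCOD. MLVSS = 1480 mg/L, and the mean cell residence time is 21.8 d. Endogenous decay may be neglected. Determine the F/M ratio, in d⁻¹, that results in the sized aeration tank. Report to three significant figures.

V·X = Y·Q·ΔS·θ_c gives V = 0.439 × 1310 × (1100 − 4.74) × 21.8 / 1480 = 9278 m³.
F/M = applied load / biomass = Q·S₀/(V·X) = 1310 × 1100 / (9278 × 1480) = 0.1049 d⁻¹.

F/M ≈ 0.105 d⁻¹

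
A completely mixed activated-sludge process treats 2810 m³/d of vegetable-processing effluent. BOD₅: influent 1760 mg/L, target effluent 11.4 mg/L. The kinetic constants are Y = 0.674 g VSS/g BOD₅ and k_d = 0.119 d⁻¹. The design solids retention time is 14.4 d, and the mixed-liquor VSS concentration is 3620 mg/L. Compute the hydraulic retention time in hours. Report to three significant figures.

Steady-state biomass mass balance: V·X·(1 + k_d·θ_c) = Y·Q·(S₀ − S)·θ_c, so V = 0.674 × 2810 × (1760 − 11.4) × 14.4 / [3620 × (1 + 0.119 × 14.4)] = 4.77×10^7 / 9823 = 4855 m³.
τ = V/Q = 4855/2810 = 1.728 d, or 41.46 h.

τ ≈ 41.5 h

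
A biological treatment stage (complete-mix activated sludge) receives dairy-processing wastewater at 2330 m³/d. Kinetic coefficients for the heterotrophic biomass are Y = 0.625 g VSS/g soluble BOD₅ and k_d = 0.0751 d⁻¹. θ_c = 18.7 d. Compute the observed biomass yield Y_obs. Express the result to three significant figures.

Observed yield with endogenous decay: Y_obs = Y / (1 + k_d·θ_c) = 0.625 / (1 + 0.0751 × 18.7) = 0.625 / 2.404 = 0.2599 g VSS/g soluble BOD₅.

Y_obs ≈ 0.260 g VSS/g soluble BOD₅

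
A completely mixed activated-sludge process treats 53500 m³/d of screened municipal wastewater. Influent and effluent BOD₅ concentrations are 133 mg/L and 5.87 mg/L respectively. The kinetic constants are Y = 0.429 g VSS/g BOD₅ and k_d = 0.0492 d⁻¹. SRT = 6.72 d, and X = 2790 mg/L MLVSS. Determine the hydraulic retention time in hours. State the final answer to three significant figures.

τ ≈ 2.37 h

Steady-state biomass mass balance: V·X·(1 + k_d·θ_c) = Y·Q·(S₀ − S)·θ_c, so V = 0.429 × 53500 × (133 − 5.87) × 6.72 / [2790 × (1 + 0.0492 × 6.72)] = 1.96×10^7 / 3712 = 5282 m³.
Hydraulic retention time τ = V/Q = 5282 / 53500 = 0.09872 d = 2.369 h.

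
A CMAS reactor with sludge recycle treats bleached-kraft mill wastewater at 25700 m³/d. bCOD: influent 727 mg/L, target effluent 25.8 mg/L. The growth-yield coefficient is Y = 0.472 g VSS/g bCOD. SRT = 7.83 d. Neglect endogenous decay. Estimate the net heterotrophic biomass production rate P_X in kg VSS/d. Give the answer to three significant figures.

P_X ≈ 8510 kg VSS/d

Since k_d ≈ 0, Y_obs = Y = 0.472 g VSS/g bCOD.
Substrate removed = Q·(S₀ − S) = 25700 m³/d × (727 − 25.8) g/m³ = 1.8×10^7 g/d = 18021 kg/d.
Biomass produced: P_X = Y_obs·Q·ΔS = 0.4720 × 18021 ≈ 8506 kg VSS/d.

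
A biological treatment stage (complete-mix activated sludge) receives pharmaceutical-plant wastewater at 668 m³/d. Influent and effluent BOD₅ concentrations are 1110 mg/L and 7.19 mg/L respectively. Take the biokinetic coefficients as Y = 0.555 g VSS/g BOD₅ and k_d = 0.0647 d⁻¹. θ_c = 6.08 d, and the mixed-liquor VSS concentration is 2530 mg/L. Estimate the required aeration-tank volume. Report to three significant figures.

V ≈ 705 m³

From the SRT design equation V = Y Q (S₀−S) θ_c / [X (1 + k_d θ_c)] = 0.555 × 668 × (1110 − 7.19) × 6.08 / [2530 × (1 + 0.0647 × 6.08)] = 2.49×10^6 / 3525 = 705.2 m³.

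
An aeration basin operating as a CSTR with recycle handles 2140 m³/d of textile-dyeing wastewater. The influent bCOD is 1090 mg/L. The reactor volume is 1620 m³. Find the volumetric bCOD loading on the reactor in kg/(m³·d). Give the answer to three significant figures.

Applied bCOD load per unit volume = Q·S₀/V = (2140 × 1090/1000)/1620 = 1.440 kg bCOD·m⁻³·d⁻¹.

L_v ≈ 1.44 kg bCOD/(m³·d)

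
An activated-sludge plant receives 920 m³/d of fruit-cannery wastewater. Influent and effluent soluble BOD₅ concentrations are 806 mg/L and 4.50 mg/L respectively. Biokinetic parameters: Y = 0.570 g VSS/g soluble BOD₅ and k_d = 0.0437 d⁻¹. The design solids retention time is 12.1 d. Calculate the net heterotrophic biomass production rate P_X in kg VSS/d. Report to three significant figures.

P_X ≈ 275 kg VSS/d

The observed yield is Y_obs = Y/(1 + k_d·θ_c) = 0.570 / (1 + 0.0437 × 12.1) = 0.570 / 1.529 = 0.3728 g VSS per g soluble BOD₅ removed.
Mass of soluble BOD₅ removed per day: Q(S₀ − S) = 920 × 801.5 g/m³ = 737.4 kg/d.
Biomass produced: P_X = Y_obs·Q·ΔS = 0.3728 × 737.4 ≈ 274.9 kg VSS/d.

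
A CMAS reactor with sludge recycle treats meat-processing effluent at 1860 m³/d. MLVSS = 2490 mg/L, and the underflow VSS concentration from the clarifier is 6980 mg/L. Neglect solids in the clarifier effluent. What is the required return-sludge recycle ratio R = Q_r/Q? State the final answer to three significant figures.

Solids balance on the clarifier gives (1+R)X = R·X_r, so R = X/(X_r − X) = 2490 / (6980 − 2490) = 0.5546.

R ≈ 0.555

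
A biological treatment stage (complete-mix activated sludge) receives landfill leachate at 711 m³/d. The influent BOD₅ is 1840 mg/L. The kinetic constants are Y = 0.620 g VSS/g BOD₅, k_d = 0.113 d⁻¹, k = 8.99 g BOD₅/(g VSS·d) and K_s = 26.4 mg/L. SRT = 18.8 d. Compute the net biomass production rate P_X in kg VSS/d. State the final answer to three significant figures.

P_X ≈ 259 kg VSS/d

Effluent substrate depends only on kinetics and SRT: S = K_s(1 + k_d θ_c) / [θ_c(Yk − k_d) − 1] = 26.4 × (1 + 0.113 × 18.8) / [18.8 × (0.620 × 8.99 − 0.113) − 1] = 82.48 / 101.7 = 0.8113 mg/L.
Correct the yield for decay: Y_obs = Y/(1 + k_d θ_c) = 0.620 / (1 + 0.113 × 18.8) = 0.620 / 3.124 = 0.1984.
Substrate removed = Q·(S₀ − S) = 711 m³/d × (1840 − 0.811) g/m³ = 1.31×10^6 g/d = 1308 kg/d.
Net biomass production P_X = Y_obs × Q·(S₀ − S) = 0.1984 × 1308 = 259.5 kg VSS/d.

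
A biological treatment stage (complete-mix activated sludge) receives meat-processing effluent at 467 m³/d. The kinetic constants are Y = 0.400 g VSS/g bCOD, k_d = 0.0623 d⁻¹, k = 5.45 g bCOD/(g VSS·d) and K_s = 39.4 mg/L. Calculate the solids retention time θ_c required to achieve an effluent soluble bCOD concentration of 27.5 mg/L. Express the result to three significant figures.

θ_c ≈ 1.20 d

Specific growth rate at S = 27.5 mg/L: μ = YkS/(K_s+S) = 0.400·5.45·27.5/(39.4+27.5) = 0.8961 d⁻¹.
θ_c = 1/(μ − k_d) = 1/(0.8961 − 0.0623) = 1/0.8338 = 1.199 d.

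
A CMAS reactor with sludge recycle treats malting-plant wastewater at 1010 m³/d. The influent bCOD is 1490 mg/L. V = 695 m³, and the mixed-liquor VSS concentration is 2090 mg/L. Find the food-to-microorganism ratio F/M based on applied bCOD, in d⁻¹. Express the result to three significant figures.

F/M ≈ 1.04 d⁻¹

F/M = applied load / biomass = Q·S₀/(V·X) = 1010 × 1490 / (695.0 × 2090) = 1.036 d⁻¹.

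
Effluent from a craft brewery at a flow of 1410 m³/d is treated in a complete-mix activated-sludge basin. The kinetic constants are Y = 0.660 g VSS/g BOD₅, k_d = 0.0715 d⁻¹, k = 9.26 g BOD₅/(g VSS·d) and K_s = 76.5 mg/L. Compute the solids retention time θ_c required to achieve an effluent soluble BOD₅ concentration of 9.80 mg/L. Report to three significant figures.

At the target effluent, Y k S/(K_s+S) = 0.660×9.26×9.80/86.30 = 0.6940 d⁻¹.
1/θ_c = 0.6940 − 0.0715 = 0.6225 d⁻¹, so θ_c = 1.606 d.

θ_c ≈ 1.61 d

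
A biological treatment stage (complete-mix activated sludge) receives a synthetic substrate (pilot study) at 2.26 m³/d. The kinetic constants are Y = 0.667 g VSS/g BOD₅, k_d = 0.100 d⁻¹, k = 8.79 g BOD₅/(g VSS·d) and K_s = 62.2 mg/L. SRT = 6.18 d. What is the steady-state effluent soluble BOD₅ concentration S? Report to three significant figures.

S ≈ 2.91 mg/L

Effluent substrate depends only on kinetics and SRT: S = K_s(1 + k_d θ_c) / [θ_c(Yk − k_d) − 1] = 62.2 × (1 + 0.100 × 6.18) / [6.18 × (0.667 × 8.79 − 0.100) − 1] = 100.6 / 34.61 = 2.907 mg/L.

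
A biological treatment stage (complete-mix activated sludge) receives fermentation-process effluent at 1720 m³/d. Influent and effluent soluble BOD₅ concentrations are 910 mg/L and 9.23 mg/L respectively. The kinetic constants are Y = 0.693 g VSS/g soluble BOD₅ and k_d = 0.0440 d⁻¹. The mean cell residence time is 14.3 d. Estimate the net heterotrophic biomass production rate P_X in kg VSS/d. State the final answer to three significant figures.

P_X ≈ 659 kg VSS/d

Correct the yield for decay: Y_obs = Y/(1 + k_d θ_c) = 0.693 / (1 + 0.0440 × 14.3) = 0.693 / 1.629 = 0.4254.
ΔS = 910 − 9.23 = 900.8 mg/L, so the substrate removal rate is 1720 × 900.8/1000 = 1549 kg soluble BOD₅/d.
So the net sludge growth is P_X = 0.4254 × 1549 = 659.0 kg VSS/d.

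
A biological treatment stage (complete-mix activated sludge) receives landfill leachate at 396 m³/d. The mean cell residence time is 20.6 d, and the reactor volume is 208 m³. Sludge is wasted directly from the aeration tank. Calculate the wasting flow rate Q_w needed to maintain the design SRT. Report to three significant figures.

With mixed-liquor wasting, θ_c = V/Q_w, so Q_w = V/θ_c = 208.0/20.6 = 10.10 m³/d.

Q_w ≈ 10.1 m³/d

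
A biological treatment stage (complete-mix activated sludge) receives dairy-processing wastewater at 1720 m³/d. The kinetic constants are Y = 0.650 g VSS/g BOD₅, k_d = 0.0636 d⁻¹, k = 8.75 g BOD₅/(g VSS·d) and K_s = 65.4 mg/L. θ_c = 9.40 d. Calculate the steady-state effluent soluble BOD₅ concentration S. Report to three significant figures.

S ≈ 2.01 mg/L

Effluent substrate depends only on kinetics and SRT: S = K_s(1 + k_d θ_c) / [θ_c(Yk − k_d) − 1] = 65.4 × (1 + 0.0636 × 9.40) / [9.40 × (0.650 × 8.75 − 0.0636) − 1] = 104.5 / 51.86 = 2.015 mg/L.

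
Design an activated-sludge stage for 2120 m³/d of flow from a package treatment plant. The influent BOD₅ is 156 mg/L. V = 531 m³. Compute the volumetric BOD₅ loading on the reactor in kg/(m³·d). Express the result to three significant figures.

L_v = Q S₀ / V = 2120 × 156 × 10⁻³ / 531.0 = 0.6228 kg/(m³·d).

L_v ≈ 0.623 kg BOD₅/(m³·d)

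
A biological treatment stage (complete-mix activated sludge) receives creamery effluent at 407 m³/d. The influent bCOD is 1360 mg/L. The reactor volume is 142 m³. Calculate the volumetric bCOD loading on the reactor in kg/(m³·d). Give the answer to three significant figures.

Applied bCOD load per unit volume = Q·S₀/V = (407 × 1360/1000)/142.0 = 3.898 kg bCOD·m⁻³·d⁻¹.

L_v ≈ 3.90 kg bCOD/(m³·d)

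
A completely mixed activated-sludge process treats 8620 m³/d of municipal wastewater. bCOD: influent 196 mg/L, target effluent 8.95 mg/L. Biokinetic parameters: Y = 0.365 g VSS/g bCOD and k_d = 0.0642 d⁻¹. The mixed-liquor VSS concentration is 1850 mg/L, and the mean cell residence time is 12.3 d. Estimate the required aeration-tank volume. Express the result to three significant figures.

V ≈ 2190 m³

Steady-state biomass mass balance: V·X·(1 + k_d·θ_c) = Y·Q·(S₀ − S)·θ_c, so V = 0.365 × 8620 × (196 − 8.95) × 12.3 / [1850 × (1 + 0.0642 × 12.3)] = 7.24×10^6 / 3311 = 2186 m³.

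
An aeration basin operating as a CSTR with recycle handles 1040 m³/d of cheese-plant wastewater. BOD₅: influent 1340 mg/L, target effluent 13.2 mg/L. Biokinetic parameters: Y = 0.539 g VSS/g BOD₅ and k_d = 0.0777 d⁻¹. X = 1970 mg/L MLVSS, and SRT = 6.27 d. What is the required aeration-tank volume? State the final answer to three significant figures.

V ≈ 1590 m³

Steady-state biomass mass balance: V·X·(1 + k_d·θ_c) = Y·Q·(S₀ − S)·θ_c, so V = 0.539 × 1040 × (1340 − 13.2) × 6.27 / [1970 × (1 + 0.0777 × 6.27)] = 4.66×10^6 / 2930 = 1592 m³.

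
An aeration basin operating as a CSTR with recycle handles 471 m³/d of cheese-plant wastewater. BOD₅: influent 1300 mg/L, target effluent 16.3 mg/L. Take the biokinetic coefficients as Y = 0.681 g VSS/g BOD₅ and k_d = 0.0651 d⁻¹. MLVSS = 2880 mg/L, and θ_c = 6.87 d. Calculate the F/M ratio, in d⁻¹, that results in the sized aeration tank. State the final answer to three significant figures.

F/M ≈ 0.313 d⁻¹

From the SRT design equation V = Y Q (S₀−S) θ_c / [X (1 + k_d θ_c)] = 0.681 × 471 × (1300 − 16.3) × 6.87 / [2880 × (1 + 0.0651 × 6.87)] = 2.83×10^6 / 4168 = 678.7 m³.
Food-to-microorganism ratio F/M = Q S₀ / (V X) = 471 × 1300 / (678.7 × 2880) = 0.3133 d⁻¹.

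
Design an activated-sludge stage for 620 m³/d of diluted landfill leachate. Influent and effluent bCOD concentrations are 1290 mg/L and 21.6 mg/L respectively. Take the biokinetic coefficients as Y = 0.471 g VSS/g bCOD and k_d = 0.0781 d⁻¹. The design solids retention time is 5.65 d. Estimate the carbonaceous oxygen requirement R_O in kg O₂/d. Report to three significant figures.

R_O ≈ 421 kg O₂/d

Y_obs = Y / (1 + k_d θ_c) = 0.471 / (1 + 0.0781 × 5.65) = 0.471 / 1.441 = 0.3268.
Q·(S₀ − S) = 620 × (1290 − 21.6) × 10⁻³ = 786.4 kg/d removed.
Net sludge production P_X = 0.3268 × 786.4 = 257.0 kg VSS/d.
R_O = Q·(S₀ − S) − 1.42·P_X = 786.4 − 1.42 × 257.0 = 421.5 kg O₂/d.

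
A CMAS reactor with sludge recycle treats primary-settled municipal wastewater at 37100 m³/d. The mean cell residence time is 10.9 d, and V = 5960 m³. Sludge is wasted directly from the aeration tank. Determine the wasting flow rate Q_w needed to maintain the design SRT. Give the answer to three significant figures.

With mixed-liquor wasting, θ_c = V/Q_w, so Q_w = V/θ_c = 5960/10.9 = 546.8 m³/d.

Q_w ≈ 547 m³/d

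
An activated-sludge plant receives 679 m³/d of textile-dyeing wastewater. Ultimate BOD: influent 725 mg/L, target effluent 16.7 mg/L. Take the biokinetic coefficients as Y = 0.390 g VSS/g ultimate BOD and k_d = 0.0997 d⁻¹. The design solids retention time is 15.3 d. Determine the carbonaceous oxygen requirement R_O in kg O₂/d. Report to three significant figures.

Observed yield with endogenous decay: Y_obs = Y / (1 + k_d·θ_c) = 0.390 / (1 + 0.0997 × 15.3) = 0.390 / 2.525 = 0.1544 g VSS/g ultimate BOD.
Mass of ultimate BOD removed per day: Q(S₀ − S) = 679 × 708.3 g/m³ = 480.9 kg/d.
Biomass synthesised: P_X = Y_obs × 480.9 = 74.27 kg VSS/d.
R_O = Q·ΔS − 1.42 P_X = 480.9 − 105.5 = 375.5 kg O₂/d.

R_O ≈ 375 kg O₂/d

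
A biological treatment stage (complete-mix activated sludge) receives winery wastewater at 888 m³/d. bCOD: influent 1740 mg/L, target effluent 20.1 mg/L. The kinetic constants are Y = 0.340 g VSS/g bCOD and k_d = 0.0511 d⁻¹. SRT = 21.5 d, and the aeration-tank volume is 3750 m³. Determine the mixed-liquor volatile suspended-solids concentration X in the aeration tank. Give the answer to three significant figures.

X ≈ 1420 mg/L

From V·X·(1 + k_d·θ_c) = Y·Q·(S₀ − S)·θ_c: X = 0.340 × 888 × (1740 − 20.1) × 21.5 / [3750 × (1 + 0.0511 × 21.5)] = 1419 mg/L.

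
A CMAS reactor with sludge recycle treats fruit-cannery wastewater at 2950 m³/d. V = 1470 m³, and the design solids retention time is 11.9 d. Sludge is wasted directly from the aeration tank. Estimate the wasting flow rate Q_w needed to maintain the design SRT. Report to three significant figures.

Q_w ≈ 124 m³/d

With mixed-liquor wasting, θ_c = V/Q_w, so Q_w = V/θ_c = 1470/11.9 = 123.5 m³/d.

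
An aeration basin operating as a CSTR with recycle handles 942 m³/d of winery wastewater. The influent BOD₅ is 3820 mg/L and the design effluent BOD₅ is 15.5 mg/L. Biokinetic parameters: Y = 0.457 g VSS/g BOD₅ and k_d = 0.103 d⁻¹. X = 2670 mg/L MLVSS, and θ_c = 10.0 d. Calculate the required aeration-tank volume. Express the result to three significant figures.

Rearranging the biomass balance for a CMAS with decay, V = Y·Q·ΔS·θ_c / [X·(1+k_d θ_c)] = 0.457 × 942 × (3820 − 15.5) × 10.0 / [2670 × (1 + 0.103 × 10.0)] = 1.64×10^7 / 5420 = 3022 m³.

V ≈ 3020 m³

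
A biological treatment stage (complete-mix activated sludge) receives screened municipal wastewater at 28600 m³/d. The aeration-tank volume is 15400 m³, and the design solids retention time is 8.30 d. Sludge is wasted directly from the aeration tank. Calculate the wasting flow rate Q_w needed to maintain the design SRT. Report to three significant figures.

Q_w ≈ 1860 m³/d

For wasting at MLVSS concentration, Q_w = V/θ_c = 15400/8.30 = 1855 m³/d.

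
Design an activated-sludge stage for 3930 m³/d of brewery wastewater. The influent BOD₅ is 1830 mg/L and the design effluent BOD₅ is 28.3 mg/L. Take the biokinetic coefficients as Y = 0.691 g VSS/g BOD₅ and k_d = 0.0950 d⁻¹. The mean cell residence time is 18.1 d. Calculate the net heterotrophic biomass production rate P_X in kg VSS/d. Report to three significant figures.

Observed yield with endogenous decay: Y_obs = Y / (1 + k_d·θ_c) = 0.691 / (1 + 0.0950 × 18.1) = 0.691 / 2.720 = 0.2541 g VSS/g BOD₅.
Substrate removed = Q·(S₀ − S) = 3930 m³/d × (1830 − 28.3) g/m³ = 7.08×10^6 g/d = 7081 kg/d.
So the net sludge growth is P_X = 0.2541 × 7081 = 1799 kg VSS/d.

P_X ≈ 1800 kg VSS/d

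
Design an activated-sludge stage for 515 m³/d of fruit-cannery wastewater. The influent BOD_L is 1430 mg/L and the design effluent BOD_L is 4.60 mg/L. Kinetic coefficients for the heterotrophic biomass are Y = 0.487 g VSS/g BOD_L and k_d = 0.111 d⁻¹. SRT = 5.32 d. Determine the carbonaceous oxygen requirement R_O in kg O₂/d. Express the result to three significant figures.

R_O ≈ 415 kg O₂/d

Observed yield with endogenous decay: Y_obs = Y / (1 + k_d·θ_c) = 0.487 / (1 + 0.111 × 5.32) = 0.487 / 1.591 = 0.3062 g VSS/g BOD_L.
Substrate removed = Q·(S₀ − S) = 515 m³/d × (1430 − 4.60) g/m³ = 7.34×10^5 g/d = 734.1 kg/d.
Net sludge production P_X = 0.3062 × 734.1 = 224.8 kg VSS/d.
R_O = Q·ΔS − 1.42 P_X = 734.1 − 319.2 = 414.9 kg O₂/d.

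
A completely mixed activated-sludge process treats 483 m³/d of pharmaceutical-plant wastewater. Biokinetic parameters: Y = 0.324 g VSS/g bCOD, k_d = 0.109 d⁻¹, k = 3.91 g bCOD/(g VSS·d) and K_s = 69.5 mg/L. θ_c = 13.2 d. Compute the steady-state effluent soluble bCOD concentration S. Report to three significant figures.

S ≈ 11.9 mg/L

From the Monod/SRT balance for a CMAS, S = K_s·(1+k_d θ_c)/[θ_c·(Y k − k_d) − 1] = 69.5 × (1 + 0.109 × 13.2) / [13.2 × (0.324 × 3.91 − 0.109) − 1] = 169.5 / 14.28 = 11.87 mg/L.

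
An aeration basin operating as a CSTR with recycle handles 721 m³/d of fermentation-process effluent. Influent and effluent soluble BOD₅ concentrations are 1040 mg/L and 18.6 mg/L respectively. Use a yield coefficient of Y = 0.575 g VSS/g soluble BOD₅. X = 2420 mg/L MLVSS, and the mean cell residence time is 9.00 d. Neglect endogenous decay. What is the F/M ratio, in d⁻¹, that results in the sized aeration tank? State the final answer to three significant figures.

V·X = Y·Q·ΔS·θ_c gives V = 0.575 × 721 × (1040 − 18.6) × 9.00 / 2420 = 1575 m³.
F/M = applied load / biomass = Q·S₀/(V·X) = 721 × 1040 / (1575 × 2420) = 0.1968 d⁻¹.

F/M ≈ 0.197 d⁻¹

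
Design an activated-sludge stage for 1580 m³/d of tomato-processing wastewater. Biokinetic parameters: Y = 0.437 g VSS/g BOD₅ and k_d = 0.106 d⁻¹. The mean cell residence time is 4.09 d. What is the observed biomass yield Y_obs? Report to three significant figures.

Correct the yield for decay: Y_obs = Y/(1 + k_d θ_c) = 0.437 / (1 + 0.106 × 4.09) = 0.437 / 1.434 = 0.3048.

Y_obs ≈ 0.305 g VSS/g BOD₅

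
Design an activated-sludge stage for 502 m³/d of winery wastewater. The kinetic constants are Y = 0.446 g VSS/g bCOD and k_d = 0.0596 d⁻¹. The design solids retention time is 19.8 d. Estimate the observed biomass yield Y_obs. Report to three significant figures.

Y_obs = Y / (1 + k_d θ_c) = 0.446 / (1 + 0.0596 × 19.8) = 0.446 / 2.180 = 0.2046.

Y_obs ≈ 0.205 g VSS/g bCOD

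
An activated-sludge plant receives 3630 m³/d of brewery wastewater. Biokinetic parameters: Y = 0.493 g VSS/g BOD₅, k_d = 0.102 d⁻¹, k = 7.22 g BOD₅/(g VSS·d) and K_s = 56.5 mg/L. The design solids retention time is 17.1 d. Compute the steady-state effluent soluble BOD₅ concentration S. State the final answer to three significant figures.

S ≈ 2.67 mg/L

From the Monod/SRT balance for a CMAS, S = K_s·(1+k_d θ_c)/[θ_c·(Y k − k_d) − 1] = 56.5 × (1 + 0.102 × 17.1) / [17.1 × (0.493 × 7.22 − 0.102) − 1] = 155.0 / 58.12 = 2.668 mg/L.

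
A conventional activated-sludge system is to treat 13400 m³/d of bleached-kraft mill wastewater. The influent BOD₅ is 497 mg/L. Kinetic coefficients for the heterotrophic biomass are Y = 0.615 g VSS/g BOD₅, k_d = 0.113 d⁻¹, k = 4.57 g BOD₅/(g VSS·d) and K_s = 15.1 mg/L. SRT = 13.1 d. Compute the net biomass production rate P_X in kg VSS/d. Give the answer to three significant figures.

Effluent substrate depends only on kinetics and SRT: S = K_s(1 + k_d θ_c) / [θ_c(Yk − k_d) − 1] = 15.1 × (1 + 0.113 × 13.1) / [13.1 × (0.615 × 4.57 − 0.113) − 1] = 37.45 / 34.34 = 1.091 mg/L.
Correct the yield for decay: Y_obs = Y/(1 + k_d θ_c) = 0.615 / (1 + 0.113 × 13.1) = 0.615 / 2.480 = 0.2480.
Substrate removed = Q·(S₀ − S) = 13400 m³/d × (497 − 1.09) g/m³ = 6.65×10^6 g/d = 6645 kg/d.
So the net sludge growth is P_X = 0.2480 × 6645 = 1648 kg VSS/d.

P_X ≈ 1650 kg VSS/d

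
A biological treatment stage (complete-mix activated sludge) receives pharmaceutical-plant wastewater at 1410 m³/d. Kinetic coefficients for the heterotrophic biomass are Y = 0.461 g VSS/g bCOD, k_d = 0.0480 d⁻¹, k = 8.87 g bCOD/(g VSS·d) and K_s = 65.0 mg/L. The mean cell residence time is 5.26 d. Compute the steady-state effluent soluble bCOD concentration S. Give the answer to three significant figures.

S ≈ 4.02 mg/L

From the Monod/SRT balance for a CMAS, S = K_s·(1+k_d θ_c)/[θ_c·(Y k − k_d) − 1] = 65.0 × (1 + 0.0480 × 5.26) / [5.26 × (0.461 × 8.87 − 0.0480) − 1] = 81.41 / 20.26 = 4.019 mg/L.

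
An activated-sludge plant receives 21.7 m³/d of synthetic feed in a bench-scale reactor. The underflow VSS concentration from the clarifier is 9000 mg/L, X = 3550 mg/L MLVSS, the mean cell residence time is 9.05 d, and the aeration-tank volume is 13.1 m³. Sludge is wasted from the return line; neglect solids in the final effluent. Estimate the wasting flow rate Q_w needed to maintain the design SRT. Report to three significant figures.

Q_w ≈ 0.571 m³/d

θ_c = V·X/(Q_w·X_r) when wasting from the recycle, so Q_w = V·X/(θ_c·X_r) = 13.10 × 3550 / (9.05 × 9000) = 0.5710 m³/d.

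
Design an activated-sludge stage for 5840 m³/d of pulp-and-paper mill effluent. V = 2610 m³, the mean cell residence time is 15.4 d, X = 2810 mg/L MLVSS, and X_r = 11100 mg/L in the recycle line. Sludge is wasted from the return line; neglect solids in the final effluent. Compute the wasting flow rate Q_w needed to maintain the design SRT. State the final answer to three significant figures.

θ_c = V·X/(Q_w·X_r) when wasting from the recycle, so Q_w = V·X/(θ_c·X_r) = 2610 × 2810 / (15.4 × 11100) = 42.90 m³/d.

Q_w ≈ 42.9 m³/d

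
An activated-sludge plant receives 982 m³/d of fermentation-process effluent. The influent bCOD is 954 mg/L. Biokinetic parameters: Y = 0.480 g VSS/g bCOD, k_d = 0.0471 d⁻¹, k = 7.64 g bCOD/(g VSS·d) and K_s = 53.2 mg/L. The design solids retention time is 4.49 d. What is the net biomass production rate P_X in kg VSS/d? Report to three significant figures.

P_X ≈ 370 kg VSS/d

Effluent substrate depends only on kinetics and SRT: S = K_s(1 + k_d θ_c) / [θ_c(Yk − k_d) − 1] = 53.2 × (1 + 0.0471 × 4.49) / [4.49 × (0.480 × 7.64 − 0.0471) − 1] = 64.45 / 15.25 = 4.225 mg/L.
Y_obs = Y / (1 + k_d θ_c) = 0.480 / (1 + 0.0471 × 4.49) = 0.480 / 1.211 = 0.3962.
Mass of bCOD removed per day: Q(S₀ − S) = 982 × 949.8 g/m³ = 932.7 kg/d.
Biomass produced: P_X = Y_obs·Q·ΔS = 0.3962 × 932.7 ≈ 369.5 kg VSS/d.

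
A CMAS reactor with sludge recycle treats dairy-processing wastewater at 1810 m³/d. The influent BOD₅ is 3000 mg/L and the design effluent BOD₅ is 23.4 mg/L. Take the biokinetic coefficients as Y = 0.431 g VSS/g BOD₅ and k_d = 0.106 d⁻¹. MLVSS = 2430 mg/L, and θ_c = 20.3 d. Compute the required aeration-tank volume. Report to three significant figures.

V ≈ 6150 m³

Rearranging the biomass balance for a CMAS with decay, V = Y·Q·ΔS·θ_c / [X·(1+k_d θ_c)] = 0.431 × 1810 × (3000 − 23.4) × 20.3 / [2430 × (1 + 0.106 × 20.3)] = 4.71×10^7 / 7659 = 6155 m³.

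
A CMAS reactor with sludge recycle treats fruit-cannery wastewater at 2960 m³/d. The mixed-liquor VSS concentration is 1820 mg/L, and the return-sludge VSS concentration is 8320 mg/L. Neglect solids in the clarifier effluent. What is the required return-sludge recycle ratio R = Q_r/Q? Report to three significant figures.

R ≈ 0.280

Mass balance around the secondary clarifier (neglecting effluent solids): R = X / (X_r − X) = 1820 / (8320 − 1820) = 0.2800.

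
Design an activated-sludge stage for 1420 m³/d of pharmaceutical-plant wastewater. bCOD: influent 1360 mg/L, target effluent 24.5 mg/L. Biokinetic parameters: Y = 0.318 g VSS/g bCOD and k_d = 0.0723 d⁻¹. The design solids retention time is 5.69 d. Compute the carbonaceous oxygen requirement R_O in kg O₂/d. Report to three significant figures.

R_O ≈ 1290 kg O₂/d

Correct the yield for decay: Y_obs = Y/(1 + k_d θ_c) = 0.318 / (1 + 0.0723 × 5.69) = 0.318 / 1.411 = 0.2253.
Substrate removed = Q·(S₀ − S) = 1420 m³/d × (1360 − 24.5) g/m³ = 1.9×10^6 g/d = 1896 kg/d.
Biomass synthesised: P_X = Y_obs × 1896 = 427.3 kg VSS/d.
Carbonaceous O₂ demand = substrate oxidised − cell-mass equivalent = 1896 − 1.42 × 427.3 = 1290 kg O₂/d.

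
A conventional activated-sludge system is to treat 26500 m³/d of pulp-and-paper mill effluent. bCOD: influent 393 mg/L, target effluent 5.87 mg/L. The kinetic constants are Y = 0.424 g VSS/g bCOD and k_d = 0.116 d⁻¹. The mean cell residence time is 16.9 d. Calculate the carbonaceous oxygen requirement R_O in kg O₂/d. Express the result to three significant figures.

Observed yield with endogenous decay: Y_obs = Y / (1 + k_d·θ_c) = 0.424 / (1 + 0.116 × 16.9) = 0.424 / 2.960 = 0.1432 g VSS/g bCOD.
Q·(S₀ − S) = 26500 × (393 − 5.87) × 10⁻³ = 10259 kg/d removed.
Biomass synthesised: P_X = Y_obs × 10259 = 1469 kg VSS/d.
R_O = Q·(S₀ − S) − 1.42·P_X = 10259 − 1.42 × 1469 = 8173 kg O₂/d.

R_O ≈ 8170 kg O₂/d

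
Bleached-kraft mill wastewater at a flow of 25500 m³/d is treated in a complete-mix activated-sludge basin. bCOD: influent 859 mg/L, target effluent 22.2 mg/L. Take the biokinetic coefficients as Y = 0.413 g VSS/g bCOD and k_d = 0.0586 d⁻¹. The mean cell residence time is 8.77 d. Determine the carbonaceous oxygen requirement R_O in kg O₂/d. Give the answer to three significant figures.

R_O ≈ 13100 kg O₂/d

The observed yield is Y_obs = Y/(1 + k_d·θ_c) = 0.413 / (1 + 0.0586 × 8.77) = 0.413 / 1.514 = 0.2728 g VSS per g bCOD removed.
ΔS = 859 − 22.2 = 836.8 mg/L, so the substrate removal rate is 25500 × 836.8/1000 = 21338 kg bCOD/d.
Biomass synthesised: P_X = Y_obs × 21338 = 5821 kg VSS/d.
R_O = Q·ΔS − 1.42 P_X = 21338 − 8266 = 13072 kg O₂/d.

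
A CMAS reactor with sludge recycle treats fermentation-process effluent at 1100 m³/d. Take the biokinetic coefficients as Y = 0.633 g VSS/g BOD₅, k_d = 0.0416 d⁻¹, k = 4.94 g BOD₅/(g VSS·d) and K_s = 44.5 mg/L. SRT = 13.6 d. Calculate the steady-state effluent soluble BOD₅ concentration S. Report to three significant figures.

S ≈ 1.70 mg/L

For a completely mixed reactor with recycle the Lawrence–McCarty relation gives S = K_s·(1 + k_d·θ_c) / [θ_c·(Y·k − k_d) − 1] = 44.5 × (1 + 0.0416 × 13.6) / [13.6 × (0.633 × 4.94 − 0.0416) − 1] = 69.68 / 40.96 = 1.701 mg/L.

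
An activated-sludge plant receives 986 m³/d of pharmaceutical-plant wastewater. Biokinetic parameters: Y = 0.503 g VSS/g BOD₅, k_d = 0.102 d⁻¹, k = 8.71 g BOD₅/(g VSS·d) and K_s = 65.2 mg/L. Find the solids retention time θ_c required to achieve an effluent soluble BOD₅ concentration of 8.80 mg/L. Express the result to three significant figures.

Specific growth rate at S = 8.80 mg/L: μ = YkS/(K_s+S) = 0.503·8.71·8.80/(65.2+8.80) = 0.5210 d⁻¹.
θ_c = 1/(μ − k_d) = 1/(0.5210 − 0.102) = 1/0.4190 = 2.387 d.

θ_c ≈ 2.39 d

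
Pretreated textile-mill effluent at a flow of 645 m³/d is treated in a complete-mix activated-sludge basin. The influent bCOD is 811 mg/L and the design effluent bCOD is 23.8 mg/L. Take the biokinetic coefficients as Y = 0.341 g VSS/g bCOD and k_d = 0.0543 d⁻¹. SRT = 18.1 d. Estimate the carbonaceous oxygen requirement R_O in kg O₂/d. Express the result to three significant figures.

Correct the yield for decay: Y_obs = Y/(1 + k_d θ_c) = 0.341 / (1 + 0.0543 × 18.1) = 0.341 / 1.983 = 0.1720.
ΔS = 811 − 23.8 = 787.2 mg/L, so the substrate removal rate is 645 × 787.2/1000 = 507.7 kg bCOD/d.
Net sludge production P_X = 0.1720 × 507.7 = 87.32 kg VSS/d.
Carbonaceous O₂ demand = substrate oxidised − cell-mass equivalent = 507.7 − 1.42 × 87.32 = 383.7 kg O₂/d.

R_O ≈ 384 kg O₂/d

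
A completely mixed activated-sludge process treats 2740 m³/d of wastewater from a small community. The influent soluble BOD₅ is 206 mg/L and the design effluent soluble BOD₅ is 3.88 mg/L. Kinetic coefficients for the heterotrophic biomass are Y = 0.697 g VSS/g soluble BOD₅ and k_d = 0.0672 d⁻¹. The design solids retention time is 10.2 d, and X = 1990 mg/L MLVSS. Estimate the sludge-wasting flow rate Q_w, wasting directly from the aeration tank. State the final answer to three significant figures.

From the SRT design equation V = Y Q (S₀−S) θ_c / [X (1 + k_d θ_c)] = 0.697 × 2740 × (206 − 3.88) × 10.2 / [1990 × (1 + 0.0672 × 10.2)] = 3.94×10^6 / 3354 = 1174 m³.
For wasting at MLVSS concentration, Q_w = V/θ_c = 1174/10.2 = 115.1 m³/d.

Q_w ≈ 115 m³/d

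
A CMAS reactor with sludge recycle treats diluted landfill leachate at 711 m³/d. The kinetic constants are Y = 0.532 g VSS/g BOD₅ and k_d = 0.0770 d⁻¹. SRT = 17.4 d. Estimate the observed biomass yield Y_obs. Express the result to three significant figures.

Y_obs ≈ 0.227 g VSS/g BOD₅

The observed yield is Y_obs = Y/(1 + k_d·θ_c) = 0.532 / (1 + 0.0770 × 17.4) = 0.532 / 2.340 = 0.2274 g VSS per g BOD₅ removed.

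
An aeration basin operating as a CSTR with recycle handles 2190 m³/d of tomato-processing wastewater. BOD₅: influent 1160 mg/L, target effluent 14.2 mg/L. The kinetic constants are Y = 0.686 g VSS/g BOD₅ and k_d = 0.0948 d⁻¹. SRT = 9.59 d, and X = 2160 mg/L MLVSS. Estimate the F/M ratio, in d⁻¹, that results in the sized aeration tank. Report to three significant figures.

F/M ≈ 0.294 d⁻¹

From the SRT design equation V = Y Q (S₀−S) θ_c / [X (1 + k_d θ_c)] = 0.686 × 2190 × (1160 − 14.2) × 9.59 / [2160 × (1 + 0.0948 × 9.59)] = 1.65×10^7 / 4124 = 4003 m³.
Food-to-microorganism ratio F/M = Q S₀ / (V X) = 2190 × 1160 / (4003 × 2160) = 0.2938 d⁻¹.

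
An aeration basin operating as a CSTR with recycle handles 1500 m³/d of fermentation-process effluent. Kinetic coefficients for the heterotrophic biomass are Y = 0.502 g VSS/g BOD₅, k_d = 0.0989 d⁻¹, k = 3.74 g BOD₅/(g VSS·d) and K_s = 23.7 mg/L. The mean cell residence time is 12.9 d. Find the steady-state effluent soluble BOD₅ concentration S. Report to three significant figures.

S ≈ 2.46 mg/L

For a completely mixed reactor with recycle the Lawrence–McCarty relation gives S = K_s·(1 + k_d·θ_c) / [θ_c·(Y·k − k_d) − 1] = 23.7 × (1 + 0.0989 × 12.9) / [12.9 × (0.502 × 3.74 − 0.0989) − 1] = 53.94 / 21.94 = 2.458 mg/L.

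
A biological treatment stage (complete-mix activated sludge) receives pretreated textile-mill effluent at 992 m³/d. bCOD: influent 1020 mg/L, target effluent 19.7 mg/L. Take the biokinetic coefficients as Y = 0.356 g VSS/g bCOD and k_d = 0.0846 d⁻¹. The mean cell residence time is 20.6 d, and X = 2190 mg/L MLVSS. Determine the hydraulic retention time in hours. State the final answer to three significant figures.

τ ≈ 29.3 h

Rearranging the biomass balance for a CMAS with decay, V = Y·Q·ΔS·θ_c / [X·(1+k_d θ_c)] = 0.356 × 992 × (1020 − 19.7) × 20.6 / [2190 × (1 + 0.0846 × 20.6)] = 7.28×10^6 / 6007 = 1212 m³.
τ = V/Q = 1212/992 = 1.221 d, or 29.31 h.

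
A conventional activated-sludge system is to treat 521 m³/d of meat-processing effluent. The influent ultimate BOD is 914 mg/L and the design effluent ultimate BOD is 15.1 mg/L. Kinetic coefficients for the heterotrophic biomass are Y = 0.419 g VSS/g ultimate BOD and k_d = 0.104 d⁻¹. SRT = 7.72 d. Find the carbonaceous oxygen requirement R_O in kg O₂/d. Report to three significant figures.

R_O ≈ 314 kg O₂/d

The observed yield is Y_obs = Y/(1 + k_d·θ_c) = 0.419 / (1 + 0.104 × 7.72) = 0.419 / 1.803 = 0.2324 g VSS per g ultimate BOD removed.
Q·(S₀ − S) = 521 × (914 − 15.1) × 10⁻³ = 468.3 kg/d removed.
Biomass synthesised: P_X = Y_obs × 468.3 = 108.8 kg VSS/d.
R_O = Q·(S₀ − S) − 1.42·P_X = 468.3 − 1.42 × 108.8 = 313.8 kg O₂/d.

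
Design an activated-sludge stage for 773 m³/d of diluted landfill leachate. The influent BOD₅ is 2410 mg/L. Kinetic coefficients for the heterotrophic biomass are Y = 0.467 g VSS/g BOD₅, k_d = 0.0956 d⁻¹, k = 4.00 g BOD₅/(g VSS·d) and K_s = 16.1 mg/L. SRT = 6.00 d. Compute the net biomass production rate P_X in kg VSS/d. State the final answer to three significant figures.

P_X ≈ 552 kg VSS/d

From the Monod/SRT balance for a CMAS, S = K_s·(1+k_d θ_c)/[θ_c·(Y k − k_d) − 1] = 16.1 × (1 + 0.0956 × 6.00) / [6.00 × (0.467 × 4.00 − 0.0956) − 1] = 25.33 / 9.634 = 2.630 mg/L.
Y_obs = Y / (1 + k_d θ_c) = 0.467 / (1 + 0.0956 × 6.00) = 0.467 / 1.574 = 0.2968.
Substrate removed = Q·(S₀ − S) = 773 m³/d × (2410 − 2.63) g/m³ = 1.86×10^6 g/d = 1861 kg/d.
Biomass produced: P_X = Y_obs·Q·ΔS = 0.2968 × 1861 ≈ 552.3 kg VSS/d.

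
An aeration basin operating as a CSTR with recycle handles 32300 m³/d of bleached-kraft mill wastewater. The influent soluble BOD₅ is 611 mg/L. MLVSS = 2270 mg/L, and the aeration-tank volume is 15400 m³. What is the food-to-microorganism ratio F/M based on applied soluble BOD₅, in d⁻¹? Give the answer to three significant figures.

Food-to-microorganism ratio F/M = Q S₀ / (V X) = 32300 × 611 / (15400 × 2270) = 0.5645 d⁻¹.

F/M ≈ 0.565 d⁻¹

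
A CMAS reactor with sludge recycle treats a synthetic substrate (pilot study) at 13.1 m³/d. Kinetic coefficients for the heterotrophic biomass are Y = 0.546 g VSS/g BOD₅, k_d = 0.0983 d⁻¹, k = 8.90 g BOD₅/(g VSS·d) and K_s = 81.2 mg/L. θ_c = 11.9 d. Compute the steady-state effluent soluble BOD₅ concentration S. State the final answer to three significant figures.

From the Monod/SRT balance for a CMAS, S = K_s·(1+k_d θ_c)/[θ_c·(Y k − k_d) − 1] = 81.2 × (1 + 0.0983 × 11.9) / [11.9 × (0.546 × 8.90 − 0.0983) − 1] = 176.2 / 55.66 = 3.166 mg/L.

S ≈ 3.17 mg/L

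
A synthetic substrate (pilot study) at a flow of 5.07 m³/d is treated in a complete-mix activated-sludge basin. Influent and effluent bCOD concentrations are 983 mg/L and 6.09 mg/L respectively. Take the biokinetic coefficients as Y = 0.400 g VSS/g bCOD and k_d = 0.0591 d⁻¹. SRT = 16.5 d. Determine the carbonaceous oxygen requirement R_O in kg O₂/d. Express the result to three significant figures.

Y_obs = Y / (1 + k_d θ_c) = 0.400 / (1 + 0.0591 × 16.5) = 0.400 / 1.975 = 0.2025.
Substrate removed = Q·(S₀ − S) = 5.07 m³/d × (983 − 6.09) g/m³ = 4.95×10^3 g/d = 4.953 kg/d.
P_X = Y_obs·Q·(S₀ − S) = 0.2025 × 4.953 = 1.003 kg VSS/d.
Carbonaceous O₂ demand = substrate oxidised − cell-mass equivalent = 4.953 − 1.42 × 1.003 = 3.529 kg O₂/d.

R_O ≈ 3.53 kg O₂/d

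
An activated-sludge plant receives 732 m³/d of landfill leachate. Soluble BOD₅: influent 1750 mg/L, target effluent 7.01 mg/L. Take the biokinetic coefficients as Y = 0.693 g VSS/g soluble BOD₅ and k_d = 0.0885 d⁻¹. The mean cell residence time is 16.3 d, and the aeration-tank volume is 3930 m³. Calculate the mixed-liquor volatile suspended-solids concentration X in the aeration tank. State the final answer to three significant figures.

X ≈ 1500 mg/L

X = Y·Q·ΔS·θ_c / [V·(1 + k_d θ_c)] = 0.693 × 732 × (1750 − 7.01) × 16.3 / [3930 × (1 + 0.0885 × 16.3)] = 1501 mg/L.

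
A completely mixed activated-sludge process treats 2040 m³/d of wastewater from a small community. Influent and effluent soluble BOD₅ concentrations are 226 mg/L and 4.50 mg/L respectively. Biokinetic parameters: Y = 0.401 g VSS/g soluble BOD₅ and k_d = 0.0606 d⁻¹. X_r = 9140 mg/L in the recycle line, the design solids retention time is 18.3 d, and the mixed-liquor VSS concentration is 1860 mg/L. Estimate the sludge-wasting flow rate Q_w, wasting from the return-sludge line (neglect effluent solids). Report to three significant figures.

Q_w ≈ 9.40 m³/d

Rearranging the biomass balance for a CMAS with decay, V = Y·Q·ΔS·θ_c / [X·(1+k_d θ_c)] = 0.401 × 2040 × (226 − 4.50) × 18.3 / [1860 × (1 + 0.0606 × 18.3)] = 3.32×10^6 / 3923 = 845.3 m³.
Q_w = (V·X)/(θ_c X_r) = 845.3 × 1860 / (18.3 × 9140) = 9.400 m³/d.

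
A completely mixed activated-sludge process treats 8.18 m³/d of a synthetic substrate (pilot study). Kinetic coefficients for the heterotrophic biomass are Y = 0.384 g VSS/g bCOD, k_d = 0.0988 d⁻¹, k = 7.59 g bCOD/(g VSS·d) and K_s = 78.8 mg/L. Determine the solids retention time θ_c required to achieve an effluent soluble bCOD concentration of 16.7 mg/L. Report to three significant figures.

θ_c ≈ 2.43 d

From 1/θ_c = Y·k·S/(K_s + S) − k_d: Y·k·S/(K_s+S) = 0.384 × 7.59 × 16.7 / (78.8 + 16.7) = 0.5097 d⁻¹.
1/θ_c = 0.5097 − 0.0988 = 0.4109 d⁻¹, so θ_c = 2.434 d.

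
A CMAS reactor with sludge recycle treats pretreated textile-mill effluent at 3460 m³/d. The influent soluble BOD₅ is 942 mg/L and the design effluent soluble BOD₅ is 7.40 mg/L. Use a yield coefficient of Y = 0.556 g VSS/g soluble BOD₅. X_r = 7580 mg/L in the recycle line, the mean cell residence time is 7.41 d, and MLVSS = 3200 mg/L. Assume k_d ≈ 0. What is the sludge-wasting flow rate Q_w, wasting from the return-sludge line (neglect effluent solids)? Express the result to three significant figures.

Q_w ≈ 237 m³/d

V·X = Y·Q·ΔS·θ_c gives V = 0.556 × 3460 × (942 − 7.40) × 7.41 / 3200 = 4163 m³.
Wasting from the return line (neglecting effluent solids): Q_w = V·X / (θ_c·X_r) = 4163 × 3200 / (7.41 × 7580) = 237.2 m³/d.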